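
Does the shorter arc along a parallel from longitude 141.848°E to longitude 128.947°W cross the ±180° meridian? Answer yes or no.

Yes

Naïve |-128.947 − 141.848| = 270.795° > 180°, so the shorter arc goes the other way round — across 180°.
Signed shortest Δλ = ((-128.947 − 141.848 + 180) mod 360) − 180 = 89.205°.
Going east by 89.205° from +141.848° passes through 180° before reaching -128.947°.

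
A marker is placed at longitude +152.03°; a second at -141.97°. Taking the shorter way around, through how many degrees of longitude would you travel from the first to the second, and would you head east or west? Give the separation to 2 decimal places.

66.00° east

Raw difference: -141.97 − 152.03 = -294.0°.
Normalise into (−180°, 180°]: -294.0° + 360° = 66.0°.
Positive ⇒ the second point lies to the east; separation 66.00°.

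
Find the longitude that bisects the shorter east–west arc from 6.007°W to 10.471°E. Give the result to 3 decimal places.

Signed shortest Δλ from -6.007° to +10.471° is +16.478°.
Midpoint longitude = -6.007° + (+16.478°)/2 = -6.007° + 8.239° = +2.232°.

2.232°E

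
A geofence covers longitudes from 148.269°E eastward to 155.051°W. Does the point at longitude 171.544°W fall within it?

Yes

Band width going east from +148.269° to -155.051°: ((-155.051 − 148.269) mod 360) = 56.680°.
Offset of -171.544° east of the west edge: ((-171.544 − 148.269) mod 360) = 40.187°.
40.187° ≤ 56.680° ⇒ inside.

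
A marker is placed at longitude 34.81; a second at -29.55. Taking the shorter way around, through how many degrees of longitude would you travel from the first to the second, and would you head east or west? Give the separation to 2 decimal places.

64.36° west

Raw difference: -29.55 − 34.81 = -64.36°.
Normalise into (−180°, 180°]: -64.36° stays -64.36°.
Negative ⇒ the second point lies to the west; separation 64.36°.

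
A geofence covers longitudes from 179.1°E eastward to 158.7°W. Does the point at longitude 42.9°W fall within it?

Band width going east from +179.1° to -158.7°: ((-158.7 − 179.1) mod 360) = 22.2°.
Offset of -42.9° east of the west edge: ((-42.9 − 179.1) mod 360) = 138.0°.
138.0° > 22.2° ⇒ outside.

No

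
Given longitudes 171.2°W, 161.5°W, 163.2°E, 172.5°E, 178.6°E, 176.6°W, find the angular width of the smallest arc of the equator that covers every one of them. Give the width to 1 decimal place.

Sort the longitudes: -176.6°, -171.2°, -161.5°, +163.2°, +172.5°, +178.6°.
Eastward gaps between consecutive values (wrapping around): 5.4°, 9.7°, 324.7°, 9.3°, 6.1°, 4.8°.
Largest gap = 324.7° ⇒ minimal covering band is its complement: 360° − 324.7° = 35.3°.
Band runs from +163.2° eastward to -161.5°, crossing the antimeridian.

35.3°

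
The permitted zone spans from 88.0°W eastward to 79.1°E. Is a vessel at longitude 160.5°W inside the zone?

No

Band width going east from -88.0° to +79.1°: ((79.1 − -88.0) mod 360) = 167.1°.
Offset of -160.5° east of the west edge: ((-160.5 − -88.0) mod 360) = 287.5°.
287.5° > 167.1° ⇒ outside.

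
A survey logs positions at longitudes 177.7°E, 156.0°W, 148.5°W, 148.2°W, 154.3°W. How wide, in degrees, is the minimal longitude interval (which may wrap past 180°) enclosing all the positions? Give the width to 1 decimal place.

Sort the longitudes: -156.0°, -154.3°, -148.5°, -148.2°, +177.7°.
Eastward gaps between consecutive values (wrapping around): 1.7°, 5.8°, 0.3°, 325.9°, 26.3°.
Largest gap = 325.9° ⇒ minimal covering band is its complement: 360° − 325.9° = 34.1°.
Band runs from +177.7° eastward to -148.2°, crossing the antimeridian.

34.1°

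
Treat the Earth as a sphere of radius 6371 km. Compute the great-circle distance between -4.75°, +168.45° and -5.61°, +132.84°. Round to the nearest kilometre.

3944 km

Δλ = 132.84 − 168.45 = -35.61°.
Δφ = -5.61 − -4.75 = -0.86°.
a = sin²(Δφ/2) + cos φ₁ · cos φ₂ · sin²(Δλ/2) = 0.092789.
c = 2·atan2(√a, √(1−a)) = 0.61907 rad → d = 6371·c ≈ 3944.06 km.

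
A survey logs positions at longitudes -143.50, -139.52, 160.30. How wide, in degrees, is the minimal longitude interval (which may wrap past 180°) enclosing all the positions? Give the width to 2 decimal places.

Sort the longitudes: -143.50°, -139.52°, +160.30°.
Eastward gaps between consecutive values (wrapping around): 3.98°, 299.82°, 56.20°.
Largest gap = 299.82° ⇒ minimal covering band is its complement: 360° − 299.82° = 60.18°.
Band runs from +160.30° eastward to -139.52°, crossing the antimeridian.

60.18°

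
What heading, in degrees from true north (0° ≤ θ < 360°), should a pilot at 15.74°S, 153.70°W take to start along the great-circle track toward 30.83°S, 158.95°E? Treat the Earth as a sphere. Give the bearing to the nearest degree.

Δλ = 158.95 − -153.70 = 312.65°; wrapped into (−180°, 180°]: -47.35°.
θ = atan2( sin Δλ · cos φ₂ , cos φ₁ · sin φ₂ − sin φ₁ · cos φ₂ · cos Δλ )
  = atan2(-0.63157, -0.33545) = -117.975° → normalised to [0°, 360°): 242.025°.

242°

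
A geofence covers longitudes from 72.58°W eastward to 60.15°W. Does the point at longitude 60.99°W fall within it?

Band width going east from -72.58° to -60.15°: ((-60.15 − -72.58) mod 360) = 12.43°.
Offset of -60.99° east of the west edge: ((-60.99 − -72.58) mod 360) = 11.59°.
11.59° ≤ 12.43° ⇒ inside.

Yes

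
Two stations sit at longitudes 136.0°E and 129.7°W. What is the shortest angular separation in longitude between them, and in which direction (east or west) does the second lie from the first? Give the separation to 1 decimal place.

Raw difference: -129.7 − 136.0 = -265.7°.
Normalise into (−180°, 180°]: -265.7° + 360° = 94.3°.
Positive ⇒ the second point lies to the east; separation 94.3°.

94.3° east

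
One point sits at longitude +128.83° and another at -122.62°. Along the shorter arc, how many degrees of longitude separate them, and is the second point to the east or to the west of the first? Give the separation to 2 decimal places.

Raw difference: -122.62 − 128.83 = -251.45°.
Normalise into (−180°, 180°]: -251.45° + 360° = 108.55°.
Positive ⇒ the second point lies to the east; separation 108.55°.

108.55° east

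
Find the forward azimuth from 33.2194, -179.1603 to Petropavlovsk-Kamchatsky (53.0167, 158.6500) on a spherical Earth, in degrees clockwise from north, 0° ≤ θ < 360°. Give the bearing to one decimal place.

328.0°

Δλ = 158.6500 − -179.1603 = 337.8103°; wrapped into (−180°, 180°]: -22.1897°.
θ = atan2( sin Δλ · cos φ₂ , cos φ₁ · sin φ₂ − sin φ₁ · cos φ₂ · cos Δλ )
  = atan2(-0.22720, 0.36310) = -32.035° → normalised to [0°, 360°): 327.965°.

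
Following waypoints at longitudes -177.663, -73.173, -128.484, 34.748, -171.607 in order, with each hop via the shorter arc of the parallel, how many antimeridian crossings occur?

Leg 1: -177.663° → -73.173°, shortest Δλ = 104.49° (east) — does not cross 180°.
Leg 2: -73.173° → -128.484°, shortest Δλ = -55.311° (west) — does not cross 180°.
Leg 3: -128.484° → +34.748°, shortest Δλ = 163.232° (east) — does not cross 180°.
Leg 4: +34.748° → -171.607°, shortest Δλ = 153.645° (east) — crosses 180°.
Total crossings: 1.

1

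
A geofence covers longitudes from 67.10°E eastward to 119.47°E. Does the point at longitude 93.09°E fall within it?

Yes

Band width going east from +67.10° to +119.47°: ((119.47 − 67.10) mod 360) = 52.37°.
Offset of +93.09° east of the west edge: ((93.09 − 67.10) mod 360) = 25.99°.
25.99° ≤ 52.37° ⇒ inside.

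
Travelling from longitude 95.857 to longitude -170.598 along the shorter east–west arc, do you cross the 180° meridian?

Naïve |-170.598 − 95.857| = 266.455° > 180°, so the shorter arc goes the other way round — across 180°.
Signed shortest Δλ = ((-170.598 − 95.857 + 180) mod 360) − 180 = 93.545°.
Going east by 93.545° from +95.857° passes through 180° before reaching -170.598°.

Yes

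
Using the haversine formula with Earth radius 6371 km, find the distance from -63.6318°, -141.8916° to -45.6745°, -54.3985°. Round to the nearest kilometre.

5461 km

Δλ = -54.3985 − -141.8916 = 87.4931°.
Δφ = -45.6745 − -63.6318 = 17.9573°.
a = sin²(Δφ/2) + cos φ₁ · cos φ₂ · sin²(Δλ/2) = 0.172737.
c = 2·atan2(√a, √(1−a)) = 0.85724 rad → d = 6371·c ≈ 5461.48 km.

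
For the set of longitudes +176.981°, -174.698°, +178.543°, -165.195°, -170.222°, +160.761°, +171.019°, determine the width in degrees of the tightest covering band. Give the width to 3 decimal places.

Sort the longitudes: -174.698°, -170.222°, -165.195°, +160.761°, +171.019°, +176.981°, +178.543°.
Eastward gaps between consecutive values (wrapping around): 4.476°, 5.027°, 325.956°, 10.258°, 5.962°, 1.562°, 6.759°.
Largest gap = 325.956° ⇒ minimal covering band is its complement: 360° − 325.956° = 34.044°.
Band runs from +160.761° eastward to -165.195°, crossing the antimeridian.

34.044°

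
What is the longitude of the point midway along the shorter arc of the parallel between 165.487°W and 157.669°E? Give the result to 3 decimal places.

Signed shortest Δλ from -165.487° to +157.669° is -36.844°.
Midpoint longitude = -165.487° + (-36.844°)/2 = -165.487° − 18.422° = -183.909°.
Normalise into (−180°, 180°]: +176.091°.
(The naïve average (-165.487 + +157.669)/2 = -3.909° is on the wrong side of the globe.)

176.091°E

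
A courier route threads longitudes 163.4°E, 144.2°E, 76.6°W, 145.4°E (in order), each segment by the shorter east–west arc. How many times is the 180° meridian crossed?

Leg 1: +163.4° → +144.2°, shortest Δλ = -19.2° (west) — does not cross 180°.
Leg 2: +144.2° → -76.6°, shortest Δλ = 139.2° (east) — crosses 180°.
Leg 3: -76.6° → +145.4°, shortest Δλ = -138.0° (west) — crosses 180°.
Total crossings: 2.

2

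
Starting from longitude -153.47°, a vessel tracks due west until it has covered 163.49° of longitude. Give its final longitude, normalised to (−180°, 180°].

Start at -153.47°; shift −163.49° → -316.96°.
-316.96° lies outside (−180°, 180°]; add 360° → +43.04°.

+43.04°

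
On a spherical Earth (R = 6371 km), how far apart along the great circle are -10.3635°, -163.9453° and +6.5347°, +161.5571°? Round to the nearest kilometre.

Δλ = 161.5571 − -163.9453 = 325.5024°; wrapped into (−180°, 180°]: -34.4976°.
Δφ = 6.5347 − -10.3635 = 16.8982°.
a = sin²(Δφ/2) + cos φ₁ · cos φ₂ · sin²(Δλ/2) = 0.107517.
c = 2·atan2(√a, √(1−a)) = 0.66816 rad → d = 6371·c ≈ 4256.82 km.

4257 km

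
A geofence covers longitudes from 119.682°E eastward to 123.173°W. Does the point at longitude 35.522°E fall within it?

No

Band width going east from +119.682° to -123.173°: ((-123.173 − 119.682) mod 360) = 117.145°.
Offset of +35.522° east of the west edge: ((35.522 − 119.682) mod 360) = 275.840°.
275.840° > 117.145° ⇒ outside.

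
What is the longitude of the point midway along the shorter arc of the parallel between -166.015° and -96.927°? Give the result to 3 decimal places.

-131.471°

Signed shortest Δλ from -166.015° to -96.927° is +69.088°.
Midpoint longitude = -166.015° + (+69.088°)/2 = -166.015° + 34.544° = -131.471°.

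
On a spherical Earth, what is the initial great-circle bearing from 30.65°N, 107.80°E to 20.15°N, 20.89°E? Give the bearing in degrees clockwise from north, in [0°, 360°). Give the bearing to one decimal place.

Δλ = 20.89 − 107.80 = -86.91°.
θ = atan2( sin Δλ · cos φ₂ , cos φ₁ · sin φ₂ − sin φ₁ · cos φ₂ · cos Δλ )
  = atan2(-0.93743, 0.27056) = -73.901° → normalised to [0°, 360°): 286.099°.

286.1°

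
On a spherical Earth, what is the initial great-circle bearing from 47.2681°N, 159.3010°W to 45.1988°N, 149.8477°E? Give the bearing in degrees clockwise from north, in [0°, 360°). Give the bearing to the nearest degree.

Δλ = 149.8477 − -159.3010 = 309.1487°; wrapped into (−180°, 180°]: -50.8513°.
θ = atan2( sin Δλ · cos φ₂ , cos φ₁ · sin φ₂ − sin φ₁ · cos φ₂ · cos Δλ )
  = atan2(-0.54646, 0.15471) = -74.193° → normalised to [0°, 360°): 285.807°.

286°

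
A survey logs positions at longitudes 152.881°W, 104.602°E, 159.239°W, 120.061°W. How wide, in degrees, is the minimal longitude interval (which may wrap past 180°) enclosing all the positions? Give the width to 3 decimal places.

135.337°

Sort the longitudes: -159.239°, -152.881°, -120.061°, +104.602°.
Eastward gaps between consecutive values (wrapping around): 6.358°, 32.820°, 224.663°, 96.159°.
Largest gap = 224.663° ⇒ minimal covering band is its complement: 360° − 224.663° = 135.337°.
Band runs from +104.602° eastward to -120.061°, crossing the antimeridian.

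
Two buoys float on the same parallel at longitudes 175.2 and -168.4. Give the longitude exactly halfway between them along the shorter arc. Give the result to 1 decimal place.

Signed shortest Δλ from +175.2° to -168.4° is +16.4°.
Midpoint longitude = +175.2° + (+16.4°)/2 = +175.2° + 8.2° = +183.4°.
Normalise into (−180°, 180°]: -176.6°.
(The naïve average (+175.2 + -168.4)/2 = 3.4° is on the wrong side of the globe.)

-176.6°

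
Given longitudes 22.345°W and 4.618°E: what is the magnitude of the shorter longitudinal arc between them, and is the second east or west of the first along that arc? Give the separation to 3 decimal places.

Raw difference: 4.618 − -22.345 = 26.963°.
Normalise into (−180°, 180°]: 26.963° stays 26.963°.
Positive ⇒ the second point lies to the east; separation 26.963°.

26.963° east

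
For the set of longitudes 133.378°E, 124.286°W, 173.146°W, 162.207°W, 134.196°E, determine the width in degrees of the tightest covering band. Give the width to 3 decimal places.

102.336°

Sort the longitudes: -173.146°, -162.207°, -124.286°, +133.378°, +134.196°.
Eastward gaps between consecutive values (wrapping around): 10.939°, 37.921°, 257.664°, 0.818°, 52.658°.
Largest gap = 257.664° ⇒ minimal covering band is its complement: 360° − 257.664° = 102.336°.
Band runs from +133.378° eastward to -124.286°, crossing the antimeridian.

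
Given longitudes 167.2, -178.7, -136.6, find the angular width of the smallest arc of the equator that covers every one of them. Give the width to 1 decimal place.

Sort the longitudes: -178.7°, -136.6°, +167.2°.
Eastward gaps between consecutive values (wrapping around): 42.1°, 303.8°, 14.1°.
Largest gap = 303.8° ⇒ minimal covering band is its complement: 360° − 303.8° = 56.2°.
Band runs from +167.2° eastward to -136.6°, crossing the antimeridian.

56.2°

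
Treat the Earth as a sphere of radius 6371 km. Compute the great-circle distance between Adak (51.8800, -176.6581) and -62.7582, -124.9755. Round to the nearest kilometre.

Δλ = -124.9755 − -176.6581 = 51.6826°.
Δφ = -62.7582 − 51.8800 = -114.6382°.
a = sin²(Δφ/2) + cos φ₁ · cos φ₂ · sin²(Δλ/2) = 0.762130.
c = 2·atan2(√a, √(1−a)) = 2.12264 rad → d = 6371·c ≈ 13523.35 km.

13523 km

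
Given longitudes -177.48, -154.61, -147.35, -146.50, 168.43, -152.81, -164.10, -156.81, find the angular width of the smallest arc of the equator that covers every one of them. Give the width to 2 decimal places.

45.07°

Sort the longitudes: -177.48°, -164.10°, -156.81°, -154.61°, -152.81°, -147.35°, -146.50°, +168.43°.
Eastward gaps between consecutive values (wrapping around): 13.38°, 7.29°, 2.20°, 1.80°, 5.46°, 0.85°, 314.93°, 14.09°.
Largest gap = 314.93° ⇒ minimal covering band is its complement: 360° − 314.93° = 45.07°.
Band runs from +168.43° eastward to -146.50°, crossing the antimeridian.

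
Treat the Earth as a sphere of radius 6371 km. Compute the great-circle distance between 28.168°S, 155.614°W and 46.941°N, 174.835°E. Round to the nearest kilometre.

8863 km

Δλ = 174.835 − -155.614 = 330.449°; wrapped into (−180°, 180°]: -29.551°.
Δφ = 46.941 − -28.168 = 75.109°.
a = sin²(Δφ/2) + cos φ₁ · cos φ₂ · sin²(Δλ/2) = 0.410657.
c = 2·atan2(√a, √(1−a)) = 1.39115 rad → d = 6371·c ≈ 8862.99 km.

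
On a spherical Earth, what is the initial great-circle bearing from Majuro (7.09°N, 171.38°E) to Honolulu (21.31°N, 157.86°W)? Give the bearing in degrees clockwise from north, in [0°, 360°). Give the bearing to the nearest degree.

61°

Δλ = -157.86 − 171.38 = -329.24°; wrapped into (−180°, 180°]: 30.76°.
θ = atan2( sin Δλ · cos φ₂ , cos φ₁ · sin φ₂ − sin φ₁ · cos φ₂ · cos Δλ )
  = atan2(0.47647, 0.26182) = 61.211° → normalised to [0°, 360°): 61.211°.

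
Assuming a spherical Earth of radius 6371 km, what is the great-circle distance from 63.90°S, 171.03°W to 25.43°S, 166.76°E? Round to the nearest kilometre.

4571 km

Δλ = 166.76 − -171.03 = 337.79°; wrapped into (−180°, 180°]: -22.21°.
Δφ = -25.43 − -63.90 = 38.47°.
a = sin²(Δφ/2) + cos φ₁ · cos φ₂ · sin²(Δλ/2) = 0.123272.
c = 2·atan2(√a, √(1−a)) = 0.71749 rad → d = 6371·c ≈ 4571.16 km.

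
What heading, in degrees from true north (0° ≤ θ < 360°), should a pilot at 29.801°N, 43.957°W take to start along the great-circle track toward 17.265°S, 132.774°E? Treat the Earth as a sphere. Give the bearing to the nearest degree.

14°

Δλ = 132.774 − -43.957 = 176.731°.
θ = atan2( sin Δλ · cos φ₂ , cos φ₁ · sin φ₂ − sin φ₁ · cos φ₂ · cos Δλ )
  = atan2(0.05445, 0.21628) = 14.132° → normalised to [0°, 360°): 14.132°.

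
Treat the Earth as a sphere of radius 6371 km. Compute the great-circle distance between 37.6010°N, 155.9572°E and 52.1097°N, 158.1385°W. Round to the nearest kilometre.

Δλ = -158.1385 − 155.9572 = -314.0957°; wrapped into (−180°, 180°]: 45.9043°.
Δφ = 52.1097 − 37.6010 = 14.5087°.
a = sin²(Δφ/2) + cos φ₁ · cos φ₂ · sin²(Δλ/2) = 0.089940.
c = 2·atan2(√a, √(1−a)) = 0.60917 rad → d = 6371·c ≈ 3881.05 km.

3881 km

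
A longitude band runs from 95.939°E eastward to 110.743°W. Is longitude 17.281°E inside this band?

Band width going east from +95.939° to -110.743°: ((-110.743 − 95.939) mod 360) = 153.318°.
Offset of +17.281° east of the west edge: ((17.281 − 95.939) mod 360) = 281.342°.
281.342° > 153.318° ⇒ outside.

No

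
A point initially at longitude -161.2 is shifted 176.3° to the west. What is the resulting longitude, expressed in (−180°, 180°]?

Start at -161.2°; shift −176.3° → -337.5°.
-337.5° lies outside (−180°, 180°]; add 360° → +22.5°.

+22.5°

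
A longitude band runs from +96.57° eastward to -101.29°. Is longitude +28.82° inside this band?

Band width going east from +96.57° to -101.29°: ((-101.29 − 96.57) mod 360) = 162.14°.
Offset of +28.82° east of the west edge: ((28.82 − 96.57) mod 360) = 292.25°.
292.25° > 162.14° ⇒ outside.

No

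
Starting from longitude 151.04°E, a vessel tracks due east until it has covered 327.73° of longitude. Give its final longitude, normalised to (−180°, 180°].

118.77°E

Start at +151.04°; shift +327.73° → +478.77°.
+478.77° lies outside (−180°, 180°]; subtract 360° → +118.77°.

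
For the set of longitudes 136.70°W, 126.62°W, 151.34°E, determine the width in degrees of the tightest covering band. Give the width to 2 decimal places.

Sort the longitudes: -136.70°, -126.62°, +151.34°.
Eastward gaps between consecutive values (wrapping around): 10.08°, 277.96°, 71.96°.
Largest gap = 277.96° ⇒ minimal covering band is its complement: 360° − 277.96° = 82.04°.
Band runs from +151.34° eastward to -126.62°, crossing the antimeridian.

82.04°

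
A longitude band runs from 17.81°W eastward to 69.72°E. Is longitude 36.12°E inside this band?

Yes

Band width going east from -17.81° to +69.72°: ((69.72 − -17.81) mod 360) = 87.53°.
Offset of +36.12° east of the west edge: ((36.12 − -17.81) mod 360) = 53.93°.
53.93° ≤ 87.53° ⇒ inside.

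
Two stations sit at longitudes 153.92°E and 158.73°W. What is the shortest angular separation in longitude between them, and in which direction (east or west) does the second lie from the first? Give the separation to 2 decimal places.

Raw difference: -158.73 − 153.92 = -312.65°.
Normalise into (−180°, 180°]: -312.65° + 360° = 47.35°.
Positive ⇒ the second point lies to the east; separation 47.35°.

47.35° east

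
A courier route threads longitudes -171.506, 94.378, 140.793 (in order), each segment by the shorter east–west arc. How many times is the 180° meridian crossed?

1

Leg 1: -171.506° → +94.378°, shortest Δλ = -94.116° (west) — crosses 180°.
Leg 2: +94.378° → +140.793°, shortest Δλ = 46.415° (east) — does not cross 180°.
Total crossings: 1.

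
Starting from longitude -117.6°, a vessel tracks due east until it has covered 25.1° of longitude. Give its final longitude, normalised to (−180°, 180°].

Start at -117.6°; shift +25.1° → -92.5°.
-92.5° already lies in (−180°, 180°].

-92.5°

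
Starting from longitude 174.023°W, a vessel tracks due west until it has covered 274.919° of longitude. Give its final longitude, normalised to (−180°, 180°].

Start at -174.023°; shift −274.919° → -448.942°.
-448.942° lies outside (−180°, 180°]; add 360° → -88.942°.

88.942°W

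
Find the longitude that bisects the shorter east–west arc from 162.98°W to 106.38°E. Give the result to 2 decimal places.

151.70°E

Signed shortest Δλ from -162.98° to +106.38° is -90.64°.
Midpoint longitude = -162.98° + (-90.64°)/2 = -162.98° − 45.32° = -208.30°.
Normalise into (−180°, 180°]: +151.70°.
(The naïve average (-162.98 + +106.38)/2 = -28.3° is on the wrong side of the globe.)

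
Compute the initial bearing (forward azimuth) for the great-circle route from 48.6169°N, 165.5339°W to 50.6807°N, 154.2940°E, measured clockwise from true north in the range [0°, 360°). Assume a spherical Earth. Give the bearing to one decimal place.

289.9°

Δλ = 154.2940 − -165.5339 = 319.8279°; wrapped into (−180°, 180°]: -40.1721°.
θ = atan2( sin Δλ · cos φ₂ , cos φ₁ · sin φ₂ − sin φ₁ · cos φ₂ · cos Δλ )
  = atan2(-0.40875, 0.14816) = -70.076° → normalised to [0°, 360°): 289.924°.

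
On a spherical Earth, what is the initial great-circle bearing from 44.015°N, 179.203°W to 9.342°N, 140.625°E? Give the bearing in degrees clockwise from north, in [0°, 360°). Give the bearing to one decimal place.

Δλ = 140.625 − -179.203 = 319.828°; wrapped into (−180°, 180°]: -40.172°.
θ = atan2( sin Δλ · cos φ₂ , cos φ₁ · sin φ₂ − sin φ₁ · cos φ₂ · cos Δλ )
  = atan2(-0.63653, -0.40716) = -122.605° → normalised to [0°, 360°): 237.395°.

237.4°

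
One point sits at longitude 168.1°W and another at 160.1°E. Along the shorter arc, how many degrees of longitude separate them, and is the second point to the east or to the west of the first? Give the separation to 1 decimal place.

Raw difference: 160.1 − -168.1 = 328.2°.
Normalise into (−180°, 180°]: 328.2° − 360° = -31.8°.
Negative ⇒ the second point lies to the west; separation 31.8°.

31.8° west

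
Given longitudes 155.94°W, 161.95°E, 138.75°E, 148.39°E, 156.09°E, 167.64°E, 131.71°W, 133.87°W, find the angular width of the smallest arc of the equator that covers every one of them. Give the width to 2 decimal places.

Sort the longitudes: -155.94°, -133.87°, -131.71°, +138.75°, +148.39°, +156.09°, +161.95°, +167.64°.
Eastward gaps between consecutive values (wrapping around): 22.07°, 2.16°, 270.46°, 9.64°, 7.70°, 5.86°, 5.69°, 36.42°.
Largest gap = 270.46° ⇒ minimal covering band is its complement: 360° − 270.46° = 89.54°.
Band runs from +138.75° eastward to -131.71°, crossing the antimeridian.

89.54°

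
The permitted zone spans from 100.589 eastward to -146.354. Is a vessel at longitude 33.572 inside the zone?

No

Band width going east from +100.589° to -146.354°: ((-146.354 − 100.589) mod 360) = 113.057°.
Offset of +33.572° east of the west edge: ((33.572 − 100.589) mod 360) = 292.983°.
292.983° > 113.057° ⇒ outside.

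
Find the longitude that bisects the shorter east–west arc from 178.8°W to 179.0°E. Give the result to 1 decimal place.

Signed shortest Δλ from -178.8° to +179.0° is -2.2°.
Midpoint longitude = -178.8° + (-2.2°)/2 = -178.8° − 1.1° = -179.9°.
(The naïve average (-178.8 + +179.0)/2 = 0.1° is on the wrong side of the globe.)

179.9°W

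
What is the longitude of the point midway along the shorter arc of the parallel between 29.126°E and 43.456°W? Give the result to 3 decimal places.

7.165°W

Signed shortest Δλ from +29.126° to -43.456° is -72.582°.
Midpoint longitude = +29.126° + (-72.582°)/2 = +29.126° − 36.291° = -7.165°.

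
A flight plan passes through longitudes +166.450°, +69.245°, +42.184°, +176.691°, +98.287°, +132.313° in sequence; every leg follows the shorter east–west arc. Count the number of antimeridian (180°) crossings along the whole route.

0

Leg 1: +166.450° → +69.245°, shortest Δλ = -97.205° (west) — does not cross 180°.
Leg 2: +69.245° → +42.184°, shortest Δλ = -27.061° (west) — does not cross 180°.
Leg 3: +42.184° → +176.691°, shortest Δλ = 134.507° (east) — does not cross 180°.
Leg 4: +176.691° → +98.287°, shortest Δλ = -78.404° (west) — does not cross 180°.
Leg 5: +98.287° → +132.313°, shortest Δλ = 34.026° (east) — does not cross 180°.
Total crossings: 0.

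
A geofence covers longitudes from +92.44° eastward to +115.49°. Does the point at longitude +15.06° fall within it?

Band width going east from +92.44° to +115.49°: ((115.49 − 92.44) mod 360) = 23.05°.
Offset of +15.06° east of the west edge: ((15.06 − 92.44) mod 360) = 282.62°.
282.62° > 23.05° ⇒ outside.

No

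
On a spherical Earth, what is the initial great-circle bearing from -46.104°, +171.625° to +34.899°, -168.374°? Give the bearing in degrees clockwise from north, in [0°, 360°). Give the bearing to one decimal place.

16.4°

Δλ = -168.374 − 171.625 = -339.999°; wrapped into (−180°, 180°]: 20.001°.
θ = atan2( sin Δλ · cos φ₂ , cos φ₁ · sin φ₂ − sin φ₁ · cos φ₂ · cos Δλ )
  = atan2(0.28053, 0.95205) = 16.418° → normalised to [0°, 360°): 16.418°.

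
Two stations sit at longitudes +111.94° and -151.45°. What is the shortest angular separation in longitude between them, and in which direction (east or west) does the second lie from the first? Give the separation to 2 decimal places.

Raw difference: -151.45 − 111.94 = -263.39°.
Normalise into (−180°, 180°]: -263.39° + 360° = 96.61°.
Positive ⇒ the second point lies to the east; separation 96.61°.

96.61° east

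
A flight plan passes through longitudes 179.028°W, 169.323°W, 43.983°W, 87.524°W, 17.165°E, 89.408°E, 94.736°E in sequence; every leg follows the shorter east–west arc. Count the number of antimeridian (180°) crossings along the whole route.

0

Leg 1: -179.028° → -169.323°, shortest Δλ = 9.705° (east) — does not cross 180°.
Leg 2: -169.323° → -43.983°, shortest Δλ = 125.34° (east) — does not cross 180°.
Leg 3: -43.983° → -87.524°, shortest Δλ = -43.541° (west) — does not cross 180°.
Leg 4: -87.524° → +17.165°, shortest Δλ = 104.689° (east) — does not cross 180°.
Leg 5: +17.165° → +89.408°, shortest Δλ = 72.243° (east) — does not cross 180°.
Leg 6: +89.408° → +94.736°, shortest Δλ = 5.328° (east) — does not cross 180°.
Total crossings: 0.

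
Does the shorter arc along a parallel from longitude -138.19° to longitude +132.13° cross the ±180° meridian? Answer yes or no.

Naïve |132.13 − -138.19| = 270.32° > 180°, so the shorter arc goes the other way round — across 180°.
Signed shortest Δλ = ((132.13 − -138.19 + 180) mod 360) − 180 = -89.68°.
Going west by 89.68° from -138.19° passes through 180° before reaching +132.13°.

Yes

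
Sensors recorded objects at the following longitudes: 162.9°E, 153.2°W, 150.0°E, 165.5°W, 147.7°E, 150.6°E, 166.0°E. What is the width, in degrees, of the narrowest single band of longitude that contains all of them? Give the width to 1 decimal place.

Sort the longitudes: -165.5°, -153.2°, +147.7°, +150.0°, +150.6°, +162.9°, +166.0°.
Eastward gaps between consecutive values (wrapping around): 12.3°, 300.9°, 2.3°, 0.6°, 12.3°, 3.1°, 28.5°.
Largest gap = 300.9° ⇒ minimal covering band is its complement: 360° − 300.9° = 59.1°.
Band runs from +147.7° eastward to -153.2°, crossing the antimeridian.

59.1°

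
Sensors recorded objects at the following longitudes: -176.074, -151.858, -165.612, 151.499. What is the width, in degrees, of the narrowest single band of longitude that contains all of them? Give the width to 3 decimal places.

Sort the longitudes: -176.074°, -165.612°, -151.858°, +151.499°.
Eastward gaps between consecutive values (wrapping around): 10.462°, 13.754°, 303.357°, 32.427°.
Largest gap = 303.357° ⇒ minimal covering band is its complement: 360° − 303.357° = 56.643°.
Band runs from +151.499° eastward to -151.858°, crossing the antimeridian.

56.643°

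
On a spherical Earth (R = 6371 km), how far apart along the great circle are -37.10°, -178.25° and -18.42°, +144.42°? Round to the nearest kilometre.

Δλ = 144.42 − -178.25 = 322.67°; wrapped into (−180°, 180°]: -37.33°.
Δφ = -18.42 − -37.10 = 18.68°.
a = sin²(Δφ/2) + cos φ₁ · cos φ₂ · sin²(Δλ/2) = 0.103844.
c = 2·atan2(√a, √(1−a)) = 0.65621 rad → d = 6371·c ≈ 4180.69 km.

4181 km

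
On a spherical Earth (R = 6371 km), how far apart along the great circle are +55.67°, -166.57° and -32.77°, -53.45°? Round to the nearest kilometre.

14376 km

Δλ = -53.45 − -166.57 = 113.12°.
Δφ = -32.77 − 55.67 = -88.44°.
a = sin²(Δφ/2) + cos φ₁ · cos φ₂ · sin²(Δλ/2) = 0.816591.
c = 2·atan2(√a, √(1−a)) = 2.25645 rad → d = 6371·c ≈ 14375.86 km.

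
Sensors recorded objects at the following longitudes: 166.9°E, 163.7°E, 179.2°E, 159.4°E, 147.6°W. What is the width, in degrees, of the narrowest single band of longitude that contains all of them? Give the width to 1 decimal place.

Sort the longitudes: -147.6°, +159.4°, +163.7°, +166.9°, +179.2°.
Eastward gaps between consecutive values (wrapping around): 307.0°, 4.3°, 3.2°, 12.3°, 33.2°.
Largest gap = 307.0° ⇒ minimal covering band is its complement: 360° − 307.0° = 53.0°.
Band runs from +159.4° eastward to -147.6°, crossing the antimeridian.

53.0°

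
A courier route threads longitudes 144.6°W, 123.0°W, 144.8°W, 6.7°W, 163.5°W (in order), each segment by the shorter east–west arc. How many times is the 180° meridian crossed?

Leg 1: -144.6° → -123.0°, shortest Δλ = 21.6° (east) — does not cross 180°.
Leg 2: -123.0° → -144.8°, shortest Δλ = -21.8° (west) — does not cross 180°.
Leg 3: -144.8° → -6.7°, shortest Δλ = 138.1° (east) — does not cross 180°.
Leg 4: -6.7° → -163.5°, shortest Δλ = -156.8° (west) — does not cross 180°.
Total crossings: 0.

0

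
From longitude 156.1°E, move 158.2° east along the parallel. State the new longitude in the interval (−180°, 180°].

Start at +156.1°; shift +158.2° → +314.3°.
+314.3° lies outside (−180°, 180°]; subtract 360° → -45.7°.

45.7°W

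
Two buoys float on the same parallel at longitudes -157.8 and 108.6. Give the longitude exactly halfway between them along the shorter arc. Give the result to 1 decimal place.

Signed shortest Δλ from -157.8° to +108.6° is -93.6°.
Midpoint longitude = -157.8° + (-93.6°)/2 = -157.8° − 46.8° = -204.6°.
Normalise into (−180°, 180°]: +155.4°.
(The naïve average (-157.8 + +108.6)/2 = -24.6° is on the wrong side of the globe.)

+155.4°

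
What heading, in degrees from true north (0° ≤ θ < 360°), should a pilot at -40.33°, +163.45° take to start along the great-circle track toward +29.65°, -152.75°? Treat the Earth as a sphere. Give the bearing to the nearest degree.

38°

Δλ = -152.75 − 163.45 = -316.20°; wrapped into (−180°, 180°]: 43.80°.
θ = atan2( sin Δλ · cos φ₂ , cos φ₁ · sin φ₂ − sin φ₁ · cos φ₂ · cos Δλ )
  = atan2(0.60152, 0.78308) = 37.529° → normalised to [0°, 360°): 37.529°.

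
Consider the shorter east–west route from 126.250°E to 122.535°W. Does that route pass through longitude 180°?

Yes

Naïve |-122.535 − 126.250| = 248.785° > 180°, so the shorter arc goes the other way round — across 180°.
Signed shortest Δλ = ((-122.535 − 126.250 + 180) mod 360) − 180 = 111.215°.
Going east by 111.215° from +126.250° passes through 180° before reaching -122.535°.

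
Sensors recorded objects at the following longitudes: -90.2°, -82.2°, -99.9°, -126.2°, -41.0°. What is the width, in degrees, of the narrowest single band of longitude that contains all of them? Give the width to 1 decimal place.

Sort the longitudes: -126.2°, -99.9°, -90.2°, -82.2°, -41.0°.
Eastward gaps between consecutive values (wrapping around): 26.3°, 9.7°, 8.0°, 41.2°, 274.8°.
Largest gap = 274.8° ⇒ minimal covering band is its complement: 360° − 274.8° = 85.2°.
Band runs from -126.2° eastward to -41.0°.

85.2°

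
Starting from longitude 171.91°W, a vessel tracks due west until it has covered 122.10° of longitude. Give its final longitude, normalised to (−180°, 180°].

65.99°E

Start at -171.91°; shift −122.10° → -294.01°.
-294.01° lies outside (−180°, 180°]; add 360° → +65.99°.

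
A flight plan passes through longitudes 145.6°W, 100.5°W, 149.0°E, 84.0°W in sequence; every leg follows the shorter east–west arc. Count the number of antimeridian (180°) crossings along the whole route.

2

Leg 1: -145.6° → -100.5°, shortest Δλ = 45.1° (east) — does not cross 180°.
Leg 2: -100.5° → +149.0°, shortest Δλ = -110.5° (west) — crosses 180°.
Leg 3: +149.0° → -84.0°, shortest Δλ = 127.0° (east) — crosses 180°.
Total crossings: 2.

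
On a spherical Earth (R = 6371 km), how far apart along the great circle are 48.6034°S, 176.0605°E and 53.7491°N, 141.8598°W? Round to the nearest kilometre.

Δλ = -141.8598 − 176.0605 = -317.9203°; wrapped into (−180°, 180°]: 42.0797°.
Δφ = 53.7491 − -48.6034 = 102.3525°.
a = sin²(Δφ/2) + cos φ₁ · cos φ₂ · sin²(Δλ/2) = 0.657363.
c = 2·atan2(√a, √(1−a)) = 1.89096 rad → d = 6371·c ≈ 12047.33 km.

12047 km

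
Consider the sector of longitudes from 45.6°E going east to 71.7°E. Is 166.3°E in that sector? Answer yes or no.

No

Band width going east from +45.6° to +71.7°: ((71.7 − 45.6) mod 360) = 26.1°.
Offset of +166.3° east of the west edge: ((166.3 − 45.6) mod 360) = 120.7°.
120.7° > 26.1° ⇒ outside.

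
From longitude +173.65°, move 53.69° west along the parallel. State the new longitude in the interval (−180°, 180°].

+119.96°

Start at +173.65°; shift −53.69° → +119.96°.
+119.96° already lies in (−180°, 180°].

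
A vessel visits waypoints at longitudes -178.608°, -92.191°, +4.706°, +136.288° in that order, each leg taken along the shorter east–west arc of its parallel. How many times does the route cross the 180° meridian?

Leg 1: -178.608° → -92.191°, shortest Δλ = 86.417° (east) — does not cross 180°.
Leg 2: -92.191° → +4.706°, shortest Δλ = 96.897° (east) — does not cross 180°.
Leg 3: +4.706° → +136.288°, shortest Δλ = 131.582° (east) — does not cross 180°.
Total crossings: 0.

0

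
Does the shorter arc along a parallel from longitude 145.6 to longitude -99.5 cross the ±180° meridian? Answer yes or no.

Yes

Naïve |-99.5 − 145.6| = 245.1° > 180°, so the shorter arc goes the other way round — across 180°.
Signed shortest Δλ = ((-99.5 − 145.6 + 180) mod 360) − 180 = 114.9°.
Going east by 114.9° from +145.6° passes through 180° before reaching -99.5°.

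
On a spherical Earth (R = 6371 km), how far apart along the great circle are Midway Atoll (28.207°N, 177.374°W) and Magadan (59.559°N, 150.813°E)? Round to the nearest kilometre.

Δλ = 150.813 − -177.374 = 328.187°; wrapped into (−180°, 180°]: -31.813°.
Δφ = 59.559 − 28.207 = 31.352°.
a = sin²(Δφ/2) + cos φ₁ · cos φ₂ · sin²(Δλ/2) = 0.106543.
c = 2·atan2(√a, √(1−a)) = 0.66501 rad → d = 6371·c ≈ 4236.75 km.

4237 km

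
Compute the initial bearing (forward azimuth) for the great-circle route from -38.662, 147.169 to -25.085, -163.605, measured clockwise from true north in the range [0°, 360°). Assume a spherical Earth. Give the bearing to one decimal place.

86.8°

Δλ = -163.605 − 147.169 = -310.774°; wrapped into (−180°, 180°]: 49.226°.
θ = atan2( sin Δλ · cos φ₂ , cos φ₁ · sin φ₂ − sin φ₁ · cos φ₂ · cos Δλ )
  = atan2(0.68586, 0.03846) = 86.790° → normalised to [0°, 360°): 86.790°.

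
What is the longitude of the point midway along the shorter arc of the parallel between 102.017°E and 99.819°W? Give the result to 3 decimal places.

Signed shortest Δλ from +102.017° to -99.819° is +158.164°.
Midpoint longitude = +102.017° + (+158.164°)/2 = +102.017° + 79.082° = +181.099°.
Normalise into (−180°, 180°]: -178.901°.
(The naïve average (+102.017 + -99.819)/2 = 1.099° is on the wrong side of the globe.)

178.901°W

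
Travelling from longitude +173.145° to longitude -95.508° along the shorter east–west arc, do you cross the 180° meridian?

Naïve |-95.508 − 173.145| = 268.653° > 180°, so the shorter arc goes the other way round — across 180°.
Signed shortest Δλ = ((-95.508 − 173.145 + 180) mod 360) − 180 = 91.347°.
Going east by 91.347° from +173.145° passes through 180° before reaching -95.508°.

Yes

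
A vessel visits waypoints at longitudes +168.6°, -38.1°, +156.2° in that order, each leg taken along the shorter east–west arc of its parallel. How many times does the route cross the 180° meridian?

Leg 1: +168.6° → -38.1°, shortest Δλ = 153.3° (east) — crosses 180°.
Leg 2: -38.1° → +156.2°, shortest Δλ = -165.7° (west) — crosses 180°.
Total crossings: 2.

2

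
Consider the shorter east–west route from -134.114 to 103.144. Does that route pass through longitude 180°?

Naïve |103.144 − -134.114| = 237.258° > 180°, so the shorter arc goes the other way round — across 180°.
Signed shortest Δλ = ((103.144 − -134.114 + 180) mod 360) − 180 = -122.742°.
Going west by 122.742° from -134.114° passes through 180° before reaching +103.144°.

Yes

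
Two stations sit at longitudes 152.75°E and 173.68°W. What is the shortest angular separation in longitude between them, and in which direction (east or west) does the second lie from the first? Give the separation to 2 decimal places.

Raw difference: -173.68 − 152.75 = -326.43°.
Normalise into (−180°, 180°]: -326.43° + 360° = 33.57°.
Positive ⇒ the second point lies to the east; separation 33.57°.

33.57° east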